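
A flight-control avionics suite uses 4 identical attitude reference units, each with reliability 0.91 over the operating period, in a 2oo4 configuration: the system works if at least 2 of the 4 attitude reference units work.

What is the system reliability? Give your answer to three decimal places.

R = Σ_{i=2}^{4} C(4,i) p^i (1−p)^{4−i} with p = 0.91
C(4,2)·0.91^2·0.09^2 = 0.04025
C(4,3)·0.91^3·0.09^1 = 0.27129
C(4,4)·0.91^4·0.09^0 = 0.68575
Sum = 0.997

0.997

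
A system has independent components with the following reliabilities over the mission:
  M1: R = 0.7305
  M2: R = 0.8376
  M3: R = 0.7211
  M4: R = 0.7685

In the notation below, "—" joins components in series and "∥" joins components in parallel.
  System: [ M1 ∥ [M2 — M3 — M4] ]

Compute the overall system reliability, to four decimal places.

0.8556

Series (M2, M3, and M4): 0.837600 × 0.721100 × 0.768500 = 0.464169
Parallel (M1 and [0.464169]): 1 − (1 − 0.730500)(1 − 0.464169) = 0.8556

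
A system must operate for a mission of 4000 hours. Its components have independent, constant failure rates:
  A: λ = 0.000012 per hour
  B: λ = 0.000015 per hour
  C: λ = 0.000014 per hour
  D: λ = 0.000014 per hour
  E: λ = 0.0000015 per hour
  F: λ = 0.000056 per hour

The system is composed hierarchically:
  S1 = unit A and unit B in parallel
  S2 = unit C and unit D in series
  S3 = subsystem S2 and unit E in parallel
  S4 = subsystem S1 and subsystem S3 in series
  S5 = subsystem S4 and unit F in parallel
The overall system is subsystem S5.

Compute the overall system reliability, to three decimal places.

0.999

R(A) = exp(−0.000012 × 4000) = 0.95313
R(B) = exp(−0.000015 × 4000) = 0.94176
R(C) = exp(−0.000014 × 4000) = 0.94554
R(D) = exp(−0.000014 × 4000) = 0.94554
R(E) = exp(−0.0000015 × 4000) = 0.99402
R(F) = exp(−0.000056 × 4000) = 0.79932
Parallel (A and B): 1 − (1 − 0.95313)(1 − 0.94176) = 0.99727
Series (C and D): 0.94554 × 0.94554 = 0.89405
Parallel ([0.89405] and E): 1 − (1 − 0.89405)(1 − 0.99402) = 0.99937
Series ([0.99727] and [0.99937]): 0.99727 × 0.99937 = 0.99664
Parallel ([0.99664] and F): 1 − (1 − 0.99664)(1 − 0.79932) = 0.999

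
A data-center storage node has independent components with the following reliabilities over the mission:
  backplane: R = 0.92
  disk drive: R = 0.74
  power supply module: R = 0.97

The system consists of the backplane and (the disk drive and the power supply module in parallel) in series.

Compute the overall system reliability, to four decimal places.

Parallel (disk drive and power supply module): 1 − (1 − 0.740000)(1 − 0.970000) = 0.992200
Series (backplane and [0.992200]): 0.920000 × 0.992200 = 0.9128

0.9128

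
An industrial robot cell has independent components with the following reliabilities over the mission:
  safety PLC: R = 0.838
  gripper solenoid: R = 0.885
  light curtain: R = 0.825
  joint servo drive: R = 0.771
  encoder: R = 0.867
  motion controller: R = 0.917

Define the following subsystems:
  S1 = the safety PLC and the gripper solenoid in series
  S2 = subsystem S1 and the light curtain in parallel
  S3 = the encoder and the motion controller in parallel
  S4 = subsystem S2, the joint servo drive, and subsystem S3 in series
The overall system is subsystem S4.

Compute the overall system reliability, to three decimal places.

0.728

Series (safety PLC and gripper solenoid): 0.83800 × 0.88500 = 0.74163
Parallel ([0.74163] and light curtain): 1 − (1 − 0.74163)(1 − 0.82500) = 0.95479
Parallel (encoder and motion controller): 1 − (1 − 0.86700)(1 − 0.91700) = 0.98896
Series ([0.95479], joint servo drive, and [0.98896]): 0.95479 × 0.77100 × 0.98896 = 0.728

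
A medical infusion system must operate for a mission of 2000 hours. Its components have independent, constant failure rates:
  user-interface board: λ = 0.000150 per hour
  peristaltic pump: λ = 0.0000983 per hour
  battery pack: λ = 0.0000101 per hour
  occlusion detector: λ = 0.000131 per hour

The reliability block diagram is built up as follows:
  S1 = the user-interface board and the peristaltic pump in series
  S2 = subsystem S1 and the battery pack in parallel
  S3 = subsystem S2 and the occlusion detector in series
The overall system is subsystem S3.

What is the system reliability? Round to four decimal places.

R(user-interface board) = exp(−0.000150 × 2000) = 0.740818
R(peristaltic pump) = exp(−0.0000983 × 2000) = 0.821519
R(battery pack) = exp(−0.0000101 × 2000) = 0.980003
R(occlusion detector) = exp(−0.000131 × 2000) = 0.769511
Series (user-interface board and peristaltic pump): 0.740818 × 0.821519 = 0.608596
Parallel ([0.608596] and battery pack): 1 − (1 − 0.608596)(1 − 0.980003) = 0.992173
Series ([0.992173] and occlusion detector): 0.992173 × 0.769511 = 0.7635

0.7635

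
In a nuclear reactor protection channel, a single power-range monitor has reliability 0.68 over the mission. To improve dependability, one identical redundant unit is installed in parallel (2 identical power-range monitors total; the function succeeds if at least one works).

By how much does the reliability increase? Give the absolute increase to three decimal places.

R_before = 0.68
R_after = 1 − (1 − 0.68)^2 = 0.898
ΔR = 0.898 − 0.68 = 0.218

0.218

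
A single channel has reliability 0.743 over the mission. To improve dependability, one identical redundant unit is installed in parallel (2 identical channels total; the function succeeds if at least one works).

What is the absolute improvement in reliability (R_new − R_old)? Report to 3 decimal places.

0.191

R_before = 0.743
R_after = 1 − (1 − 0.743)^2 = 0.934
ΔR = 0.934 − 0.743 = 0.191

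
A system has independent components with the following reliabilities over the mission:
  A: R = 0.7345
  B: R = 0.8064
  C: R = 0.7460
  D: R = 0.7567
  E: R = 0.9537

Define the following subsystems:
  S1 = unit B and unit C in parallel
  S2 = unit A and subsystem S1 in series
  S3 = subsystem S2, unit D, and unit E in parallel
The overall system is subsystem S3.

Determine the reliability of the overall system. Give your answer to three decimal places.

0.997

Parallel (B and C): 1 − (1 − 0.80640)(1 − 0.74600) = 0.95083
Series (A and [0.95083]): 0.73450 × 0.95083 = 0.69838
Parallel ([0.69838], D, and E): 1 − (1 − 0.69838)(1 − 0.75670)(1 − 0.95370) = 0.997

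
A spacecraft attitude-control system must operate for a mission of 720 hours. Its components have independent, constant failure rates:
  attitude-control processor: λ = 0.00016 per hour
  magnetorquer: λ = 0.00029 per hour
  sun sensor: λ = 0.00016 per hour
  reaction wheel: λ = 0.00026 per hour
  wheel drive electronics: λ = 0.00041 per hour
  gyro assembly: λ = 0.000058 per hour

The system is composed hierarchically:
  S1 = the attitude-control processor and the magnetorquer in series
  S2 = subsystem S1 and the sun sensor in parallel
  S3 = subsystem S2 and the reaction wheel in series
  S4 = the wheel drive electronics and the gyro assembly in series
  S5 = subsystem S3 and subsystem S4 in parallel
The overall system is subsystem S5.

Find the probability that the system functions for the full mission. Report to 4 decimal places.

R(attitude-control processor) = exp(−0.00016 × 720) = 0.891188
R(magnetorquer) = exp(−0.00029 × 720) = 0.811558
R(sun sensor) = exp(−0.00016 × 720) = 0.891188
R(reaction wheel) = exp(−0.00026 × 720) = 0.829278
R(wheel drive electronics) = exp(−0.00041 × 720) = 0.744383
R(gyro assembly) = exp(−0.000058 × 720) = 0.959100
Series (attitude-control processor and magnetorquer): 0.891188 × 0.811558 = 0.723251
Parallel ([0.723251] and sun sensor): 1 − (1 − 0.723251)(1 − 0.891188) = 0.969886
Series ([0.969886] and reaction wheel): 0.969886 × 0.829278 = 0.804305
Series (wheel drive electronics and gyro assembly): 0.744383 × 0.959100 = 0.713938
Parallel ([0.804305] and [0.713938]): 1 − (1 − 0.804305)(1 − 0.713938) = 0.9440

0.9440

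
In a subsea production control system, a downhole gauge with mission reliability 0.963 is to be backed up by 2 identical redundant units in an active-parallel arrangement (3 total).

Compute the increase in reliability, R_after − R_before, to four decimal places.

R_before = 0.963
R_after = 1 − (1 − 0.963)^3 = 0.9999
ΔR = 0.9999 − 0.963 = 0.0369

0.0369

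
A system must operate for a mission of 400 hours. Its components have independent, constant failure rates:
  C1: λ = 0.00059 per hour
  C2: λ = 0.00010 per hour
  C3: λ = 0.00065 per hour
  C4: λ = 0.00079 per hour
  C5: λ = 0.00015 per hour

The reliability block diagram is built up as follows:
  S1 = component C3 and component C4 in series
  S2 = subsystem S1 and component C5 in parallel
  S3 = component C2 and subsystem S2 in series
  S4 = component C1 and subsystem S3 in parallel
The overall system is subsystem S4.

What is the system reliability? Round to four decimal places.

0.9866

R(C1) = exp(−0.00059 × 400) = 0.789781
R(C2) = exp(−0.00010 × 400) = 0.960789
R(C3) = exp(−0.00065 × 400) = 0.771052
R(C4) = exp(−0.00079 × 400) = 0.729059
R(C5) = exp(−0.00015 × 400) = 0.941765
Series (C3 and C4): 0.771052 × 0.729059 = 0.562142
Parallel ([0.562142] and C5): 1 − (1 − 0.562142)(1 − 0.941765) = 0.974501
Series (C2 and [0.974501]): 0.960789 × 0.974501 = 0.936290
Parallel (C1 and [0.936290]): 1 − (1 − 0.789781)(1 − 0.936290) = 0.9866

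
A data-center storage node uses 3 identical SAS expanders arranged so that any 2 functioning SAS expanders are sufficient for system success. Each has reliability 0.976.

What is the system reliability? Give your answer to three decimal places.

0.998

R = Σ_{i=2}^{3} C(3,i) p^i (1−p)^{3−i} with p = 0.976
C(3,2)·0.976^2·0.024^1 = 0.06859
C(3,3)·0.976^3·0.024^0 = 0.92971
Sum = 0.998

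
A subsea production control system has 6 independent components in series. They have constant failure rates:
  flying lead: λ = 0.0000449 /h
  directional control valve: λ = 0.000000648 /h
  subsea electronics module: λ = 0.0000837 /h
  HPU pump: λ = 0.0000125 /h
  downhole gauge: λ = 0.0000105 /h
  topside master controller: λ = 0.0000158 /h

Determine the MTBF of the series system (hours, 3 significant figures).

Series of exponential components: λ_sys = Σ λ_i
λ_sys = 0.0000449 + 0.000000648 + 0.0000837 + 0.0000125 + 0.0000105 + 0.0000158 = 1.6805e-04 /h
MTBF = 1 / λ_sys = 5950 h

5950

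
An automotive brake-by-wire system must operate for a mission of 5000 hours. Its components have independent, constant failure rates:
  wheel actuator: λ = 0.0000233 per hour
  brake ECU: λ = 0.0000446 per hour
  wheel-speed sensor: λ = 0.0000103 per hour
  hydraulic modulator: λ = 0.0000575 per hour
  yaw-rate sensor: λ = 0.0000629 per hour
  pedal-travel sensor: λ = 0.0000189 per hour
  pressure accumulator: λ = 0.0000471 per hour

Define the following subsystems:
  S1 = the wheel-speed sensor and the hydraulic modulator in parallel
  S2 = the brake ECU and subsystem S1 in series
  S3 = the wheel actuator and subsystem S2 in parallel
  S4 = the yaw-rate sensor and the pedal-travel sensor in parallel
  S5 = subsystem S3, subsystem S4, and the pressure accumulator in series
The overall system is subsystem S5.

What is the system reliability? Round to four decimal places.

R(wheel actuator) = exp(−0.0000233 × 5000) = 0.890030
R(brake ECU) = exp(−0.0000446 × 5000) = 0.800115
R(wheel-speed sensor) = exp(−0.0000103 × 5000) = 0.949804
R(hydraulic modulator) = exp(−0.0000575 × 5000) = 0.750137
R(yaw-rate sensor) = exp(−0.0000629 × 5000) = 0.730154
R(pedal-travel sensor) = exp(−0.0000189 × 5000) = 0.909828
R(pressure accumulator) = exp(−0.0000471 × 5000) = 0.790176
Parallel (wheel-speed sensor and hydraulic modulator): 1 − (1 − 0.949804)(1 − 0.750137) = 0.987458
Series (brake ECU and [0.987458]): 0.800115 × 0.987458 = 0.790080
Parallel (wheel actuator and [0.790080]): 1 − (1 − 0.890030)(1 − 0.790080) = 0.976915
Parallel (yaw-rate sensor and pedal-travel sensor): 1 − (1 − 0.730154)(1 − 0.909828) = 0.975667
Series ([0.976915], [0.975667], and pressure accumulator): 0.976915 × 0.975667 × 0.790176 = 0.7532

0.7532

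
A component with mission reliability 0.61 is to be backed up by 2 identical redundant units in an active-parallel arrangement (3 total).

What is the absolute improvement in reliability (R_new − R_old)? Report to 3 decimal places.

R_before = 0.61
R_after = 1 − (1 − 0.61)^3 = 0.941
ΔR = 0.941 − 0.61 = 0.331

0.331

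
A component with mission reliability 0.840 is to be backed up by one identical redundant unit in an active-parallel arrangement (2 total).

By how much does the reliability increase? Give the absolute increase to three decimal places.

R_before = 0.840
R_after = 1 − (1 − 0.840)^2 = 0.974
ΔR = 0.974 − 0.840 = 0.134

0.134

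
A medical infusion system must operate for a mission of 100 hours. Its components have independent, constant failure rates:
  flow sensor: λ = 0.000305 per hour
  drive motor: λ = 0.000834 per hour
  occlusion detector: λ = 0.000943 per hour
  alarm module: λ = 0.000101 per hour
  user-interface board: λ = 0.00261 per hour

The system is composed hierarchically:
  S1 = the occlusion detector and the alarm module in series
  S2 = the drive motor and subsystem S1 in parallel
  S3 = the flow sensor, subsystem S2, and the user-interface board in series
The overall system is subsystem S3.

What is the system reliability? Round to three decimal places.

R(flow sensor) = exp(−0.000305 × 100) = 0.96996
R(drive motor) = exp(−0.000834 × 100) = 0.91998
R(occlusion detector) = exp(−0.000943 × 100) = 0.91001
R(alarm module) = exp(−0.000101 × 100) = 0.98995
R(user-interface board) = exp(−0.00261 × 100) = 0.77028
Series (occlusion detector and alarm module): 0.91001 × 0.98995 = 0.90086
Parallel (drive motor and [0.90086]): 1 − (1 − 0.91998)(1 − 0.90086) = 0.99207
Series (flow sensor, [0.99207], and user-interface board): 0.96996 × 0.99207 × 0.77028 = 0.741

0.741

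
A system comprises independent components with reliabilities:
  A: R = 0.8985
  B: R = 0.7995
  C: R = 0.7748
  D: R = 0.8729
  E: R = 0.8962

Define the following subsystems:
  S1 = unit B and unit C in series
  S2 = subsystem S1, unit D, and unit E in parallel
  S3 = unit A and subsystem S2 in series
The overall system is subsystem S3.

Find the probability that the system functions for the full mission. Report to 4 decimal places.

Series (B and C): 0.799500 × 0.774800 = 0.619453
Parallel ([0.619453], D, and E): 1 − (1 − 0.619453)(1 − 0.872900)(1 − 0.896200) = 0.994979
Series (A and [0.994979]): 0.898500 × 0.994979 = 0.8940

0.8940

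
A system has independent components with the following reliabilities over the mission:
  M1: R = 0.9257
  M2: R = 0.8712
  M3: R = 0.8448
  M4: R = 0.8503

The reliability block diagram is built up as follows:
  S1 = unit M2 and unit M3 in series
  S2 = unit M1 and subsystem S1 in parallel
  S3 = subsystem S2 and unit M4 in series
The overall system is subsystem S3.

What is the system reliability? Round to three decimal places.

Series (M2 and M3): 0.87120 × 0.84480 = 0.73599
Parallel (M1 and [0.73599]): 1 − (1 − 0.92570)(1 − 0.73599) = 0.98038
Series ([0.98038] and M4): 0.98038 × 0.85030 = 0.834

0.834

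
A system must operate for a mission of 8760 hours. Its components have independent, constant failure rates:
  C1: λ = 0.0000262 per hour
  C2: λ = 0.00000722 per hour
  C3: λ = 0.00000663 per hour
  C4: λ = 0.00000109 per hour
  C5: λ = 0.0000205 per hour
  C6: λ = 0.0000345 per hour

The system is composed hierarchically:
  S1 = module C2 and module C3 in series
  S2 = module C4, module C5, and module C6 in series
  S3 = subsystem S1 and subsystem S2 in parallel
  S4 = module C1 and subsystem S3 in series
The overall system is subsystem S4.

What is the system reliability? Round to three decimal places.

R(C1) = exp(−0.0000262 × 8760) = 0.79492
R(C2) = exp(−0.00000722 × 8760) = 0.93871
R(C3) = exp(−0.00000663 × 8760) = 0.94358
R(C4) = exp(−0.00000109 × 8760) = 0.99050
R(C5) = exp(−0.0000205 × 8760) = 0.83562
R(C6) = exp(−0.0000345 × 8760) = 0.73918
Series (C2 and C3): 0.93871 × 0.94358 = 0.88575
Series (C4, C5, and C6): 0.99050 × 0.83562 × 0.73918 = 0.61181
Parallel ([0.88575] and [0.61181]): 1 − (1 − 0.88575)(1 − 0.61181) = 0.95565
Series (C1 and [0.95565]): 0.79492 × 0.95565 = 0.760

0.760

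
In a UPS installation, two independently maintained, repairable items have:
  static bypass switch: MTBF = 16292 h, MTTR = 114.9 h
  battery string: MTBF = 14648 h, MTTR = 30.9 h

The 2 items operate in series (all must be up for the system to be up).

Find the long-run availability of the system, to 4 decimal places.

A(static bypass switch) = MTBF/(MTBF+MTTR) = 16292/(16292+114.9) = 0.992997
A(battery string) = MTBF/(MTBF+MTTR) = 14648/(14648+30.9) = 0.997895
Series availability: 0.992997 × 0.997895 = 0.9909

0.9909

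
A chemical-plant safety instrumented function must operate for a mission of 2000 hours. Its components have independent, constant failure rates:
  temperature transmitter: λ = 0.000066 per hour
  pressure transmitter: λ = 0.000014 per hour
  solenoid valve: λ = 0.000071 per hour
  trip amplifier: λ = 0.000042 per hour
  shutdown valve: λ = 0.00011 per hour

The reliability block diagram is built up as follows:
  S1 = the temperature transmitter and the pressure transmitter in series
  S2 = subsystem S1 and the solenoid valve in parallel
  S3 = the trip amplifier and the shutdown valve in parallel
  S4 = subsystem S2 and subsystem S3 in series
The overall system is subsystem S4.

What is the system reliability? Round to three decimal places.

0.965

R(temperature transmitter) = exp(−0.000066 × 2000) = 0.87634
R(pressure transmitter) = exp(−0.000014 × 2000) = 0.97239
R(solenoid valve) = exp(−0.000071 × 2000) = 0.86762
R(trip amplifier) = exp(−0.000042 × 2000) = 0.91943
R(shutdown valve) = exp(−0.00011 × 2000) = 0.80252
Series (temperature transmitter and pressure transmitter): 0.87634 × 0.97239 = 0.85214
Parallel ([0.85214] and solenoid valve): 1 − (1 − 0.85214)(1 − 0.86762) = 0.98043
Parallel (trip amplifier and shutdown valve): 1 − (1 − 0.91943)(1 − 0.80252) = 0.98409
Series ([0.98043] and [0.98409]): 0.98043 × 0.98409 = 0.965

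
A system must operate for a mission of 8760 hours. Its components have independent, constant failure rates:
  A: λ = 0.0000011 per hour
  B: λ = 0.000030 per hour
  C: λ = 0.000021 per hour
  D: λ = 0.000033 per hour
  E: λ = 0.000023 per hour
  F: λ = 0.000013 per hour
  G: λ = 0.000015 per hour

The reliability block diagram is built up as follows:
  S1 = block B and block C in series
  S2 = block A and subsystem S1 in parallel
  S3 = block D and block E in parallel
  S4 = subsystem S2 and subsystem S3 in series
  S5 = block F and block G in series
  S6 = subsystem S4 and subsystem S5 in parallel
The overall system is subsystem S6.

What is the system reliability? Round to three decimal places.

R(A) = exp(−0.0000011 × 8760) = 0.99041
R(B) = exp(−0.000030 × 8760) = 0.76890
R(C) = exp(−0.000021 × 8760) = 0.83197
R(D) = exp(−0.000033 × 8760) = 0.74895
R(E) = exp(−0.000023 × 8760) = 0.81752
R(F) = exp(−0.000013 × 8760) = 0.89237
R(G) = exp(−0.000015 × 8760) = 0.87687
Series (B and C): 0.76890 × 0.83197 = 0.63970
Parallel (A and [0.63970]): 1 − (1 − 0.99041)(1 − 0.63970) = 0.99654
Parallel (D and E): 1 − (1 − 0.74895)(1 − 0.81752) = 0.95419
Series ([0.99654] and [0.95419]): 0.99654 × 0.95419 = 0.95089
Series (F and G): 0.89237 × 0.87687 = 0.78249
Parallel ([0.95089] and [0.78249]): 1 − (1 − 0.95089)(1 − 0.78249) = 0.989

0.989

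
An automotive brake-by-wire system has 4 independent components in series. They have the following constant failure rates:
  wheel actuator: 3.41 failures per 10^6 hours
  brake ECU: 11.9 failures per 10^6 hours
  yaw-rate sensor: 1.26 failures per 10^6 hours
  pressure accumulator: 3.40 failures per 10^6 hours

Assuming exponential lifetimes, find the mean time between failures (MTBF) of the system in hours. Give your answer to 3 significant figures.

Series of exponential components: λ_sys = Σ λ_i
λ_sys = 0.00000341 + 0.0000119 + 0.00000126 + 0.00000340 = 1.9970e-05 /h
MTBF = 1 / λ_sys = 50100 h

50100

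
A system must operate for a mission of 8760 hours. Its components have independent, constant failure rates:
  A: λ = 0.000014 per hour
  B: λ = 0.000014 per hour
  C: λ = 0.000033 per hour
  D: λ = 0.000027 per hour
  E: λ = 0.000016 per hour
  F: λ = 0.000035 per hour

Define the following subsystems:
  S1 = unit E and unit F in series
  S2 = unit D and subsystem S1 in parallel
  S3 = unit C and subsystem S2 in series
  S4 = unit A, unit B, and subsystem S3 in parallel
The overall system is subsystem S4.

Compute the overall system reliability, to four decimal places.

0.9959

R(A) = exp(−0.000014 × 8760) = 0.884582
R(B) = exp(−0.000014 × 8760) = 0.884582
R(C) = exp(−0.000033 × 8760) = 0.748952
R(D) = exp(−0.000027 × 8760) = 0.789370
R(E) = exp(−0.000016 × 8760) = 0.869219
R(F) = exp(−0.000035 × 8760) = 0.735945
Series (E and F): 0.869219 × 0.735945 = 0.639697
Parallel (D and [0.639697]): 1 − (1 − 0.789370)(1 − 0.639697) = 0.924109
Series (C and [0.924109]): 0.748952 × 0.924109 = 0.692113
Parallel (A, B, and [0.692113]): 1 − (1 − 0.884582)(1 − 0.884582)(1 − 0.692113) = 0.9959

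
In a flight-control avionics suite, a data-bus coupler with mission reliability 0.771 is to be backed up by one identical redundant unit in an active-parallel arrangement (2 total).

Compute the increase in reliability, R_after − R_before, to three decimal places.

R_before = 0.771
R_after = 1 − (1 − 0.771)^2 = 0.948
ΔR = 0.948 − 0.771 = 0.177

0.177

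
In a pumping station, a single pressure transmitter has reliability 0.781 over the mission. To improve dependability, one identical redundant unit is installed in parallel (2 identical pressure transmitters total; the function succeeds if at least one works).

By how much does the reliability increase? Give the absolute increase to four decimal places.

0.1710

R_before = 0.781
R_after = 1 − (1 − 0.781)^2 = 0.9520
ΔR = 0.9520 − 0.781 = 0.1710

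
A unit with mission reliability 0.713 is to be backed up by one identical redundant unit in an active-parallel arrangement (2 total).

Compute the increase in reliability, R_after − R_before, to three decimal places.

R_before = 0.713
R_after = 1 − (1 − 0.713)^2 = 0.918
ΔR = 0.918 − 0.713 = 0.205

0.205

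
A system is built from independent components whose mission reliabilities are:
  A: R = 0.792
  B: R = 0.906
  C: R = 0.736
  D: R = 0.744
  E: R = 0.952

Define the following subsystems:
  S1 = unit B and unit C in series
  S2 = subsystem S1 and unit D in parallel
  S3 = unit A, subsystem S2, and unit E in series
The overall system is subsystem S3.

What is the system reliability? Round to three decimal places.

0.690

Series (B and C): 0.90600 × 0.73600 = 0.66682
Parallel ([0.66682] and D): 1 − (1 − 0.66682)(1 − 0.74400) = 0.91471
Series (A, [0.91471], and E): 0.79200 × 0.91471 × 0.95200 = 0.690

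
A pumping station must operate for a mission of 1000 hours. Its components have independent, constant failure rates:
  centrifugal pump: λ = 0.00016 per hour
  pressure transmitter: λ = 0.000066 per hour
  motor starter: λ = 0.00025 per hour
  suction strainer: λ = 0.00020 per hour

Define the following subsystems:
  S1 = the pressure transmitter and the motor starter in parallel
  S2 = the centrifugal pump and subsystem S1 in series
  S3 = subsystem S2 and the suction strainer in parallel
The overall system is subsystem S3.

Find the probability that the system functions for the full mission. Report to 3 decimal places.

0.971

R(centrifugal pump) = exp(−0.00016 × 1000) = 0.85214
R(pressure transmitter) = exp(−0.000066 × 1000) = 0.93613
R(motor starter) = exp(−0.00025 × 1000) = 0.77880
R(suction strainer) = exp(−0.00020 × 1000) = 0.81873
Parallel (pressure transmitter and motor starter): 1 − (1 − 0.93613)(1 − 0.77880) = 0.98587
Series (centrifugal pump and [0.98587]): 0.85214 × 0.98587 = 0.84010
Parallel ([0.84010] and suction strainer): 1 − (1 − 0.84010)(1 − 0.81873) = 0.971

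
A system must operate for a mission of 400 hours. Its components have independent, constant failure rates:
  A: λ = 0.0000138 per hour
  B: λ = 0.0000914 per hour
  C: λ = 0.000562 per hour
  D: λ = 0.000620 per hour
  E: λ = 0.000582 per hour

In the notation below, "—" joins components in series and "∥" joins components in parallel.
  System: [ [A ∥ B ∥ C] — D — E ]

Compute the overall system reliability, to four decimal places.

0.6183

R(A) = exp(−0.0000138 × 400) = 0.994495
R(B) = exp(−0.0000914 × 400) = 0.964100
R(C) = exp(−0.000562 × 400) = 0.798676
R(D) = exp(−0.000620 × 400) = 0.780360
R(E) = exp(−0.000582 × 400) = 0.792312
Parallel (A, B, and C): 1 − (1 − 0.994495)(1 − 0.964100)(1 − 0.798676) = 0.999960
Series ([0.999960], D, and E): 0.999960 × 0.780360 × 0.792312 = 0.6183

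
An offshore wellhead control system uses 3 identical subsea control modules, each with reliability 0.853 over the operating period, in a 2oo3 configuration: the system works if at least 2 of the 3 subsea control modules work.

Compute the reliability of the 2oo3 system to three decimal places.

R = Σ_{i=2}^{3} C(3,i) p^i (1−p)^{3−i} with p = 0.853
C(3,2)·0.853^2·0.147^1 = 0.32088
C(3,3)·0.853^3·0.147^0 = 0.62065
Sum = 0.942

0.942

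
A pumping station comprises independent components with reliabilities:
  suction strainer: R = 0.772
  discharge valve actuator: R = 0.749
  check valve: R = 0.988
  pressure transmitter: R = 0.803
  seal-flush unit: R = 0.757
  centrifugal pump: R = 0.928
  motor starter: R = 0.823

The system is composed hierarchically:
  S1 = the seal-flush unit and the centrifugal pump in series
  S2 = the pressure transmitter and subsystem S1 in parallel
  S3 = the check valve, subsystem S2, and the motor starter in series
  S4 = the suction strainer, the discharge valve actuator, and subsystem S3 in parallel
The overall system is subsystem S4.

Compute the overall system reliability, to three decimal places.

Series (seal-flush unit and centrifugal pump): 0.75700 × 0.92800 = 0.70250
Parallel (pressure transmitter and [0.70250]): 1 − (1 − 0.80300)(1 − 0.70250) = 0.94139
Series (check valve, [0.94139], and motor starter): 0.98800 × 0.94139 × 0.82300 = 0.76547
Parallel (suction strainer, discharge valve actuator, and [0.76547]): 1 − (1 − 0.77200)(1 − 0.74900)(1 − 0.76547) = 0.987

0.987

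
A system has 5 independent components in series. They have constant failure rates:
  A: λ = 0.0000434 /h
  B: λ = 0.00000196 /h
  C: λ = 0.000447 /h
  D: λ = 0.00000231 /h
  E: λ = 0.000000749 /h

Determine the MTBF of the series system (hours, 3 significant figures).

Series of exponential components: λ_sys = Σ λ_i
λ_sys = 0.0000434 + 0.00000196 + 0.000447 + 0.00000231 + 0.000000749 = 4.9542e-04 /h
MTBF = 1 / λ_sys = 2020 h

2020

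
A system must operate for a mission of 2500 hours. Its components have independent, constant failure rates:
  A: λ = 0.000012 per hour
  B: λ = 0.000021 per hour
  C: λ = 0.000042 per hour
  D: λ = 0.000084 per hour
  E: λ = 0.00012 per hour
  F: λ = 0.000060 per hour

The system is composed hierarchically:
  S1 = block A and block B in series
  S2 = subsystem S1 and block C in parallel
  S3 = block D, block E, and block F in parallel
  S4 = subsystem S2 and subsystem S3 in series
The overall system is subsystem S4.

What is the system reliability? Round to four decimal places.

0.9853

R(A) = exp(−0.000012 × 2500) = 0.970446
R(B) = exp(−0.000021 × 2500) = 0.948854
R(C) = exp(−0.000042 × 2500) = 0.900325
R(D) = exp(−0.000084 × 2500) = 0.810584
R(E) = exp(−0.00012 × 2500) = 0.740818
R(F) = exp(−0.000060 × 2500) = 0.860708
Series (A and B): 0.970446 × 0.948854 = 0.920812
Parallel ([0.920812] and C): 1 − (1 − 0.920812)(1 − 0.900325) = 0.992107
Parallel (D, E, and F): 1 − (1 − 0.810584)(1 − 0.740818)(1 − 0.860708) = 0.993162
Series ([0.992107] and [0.993162]): 0.992107 × 0.993162 = 0.9853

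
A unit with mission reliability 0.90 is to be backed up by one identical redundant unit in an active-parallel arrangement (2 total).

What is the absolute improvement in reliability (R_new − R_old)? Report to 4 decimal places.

0.0900

R_before = 0.90
R_after = 1 − (1 − 0.90)^2 = 0.9900
ΔR = 0.9900 − 0.90 = 0.0900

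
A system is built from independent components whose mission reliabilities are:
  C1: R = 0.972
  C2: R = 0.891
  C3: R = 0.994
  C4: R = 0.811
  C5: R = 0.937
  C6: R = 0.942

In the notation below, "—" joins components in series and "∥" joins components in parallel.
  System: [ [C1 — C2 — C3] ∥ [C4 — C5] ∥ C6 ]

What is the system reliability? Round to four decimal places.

Series (C1, C2, and C3): 0.972000 × 0.891000 × 0.994000 = 0.860856
Series (C4 and C5): 0.811000 × 0.937000 = 0.759907
Parallel ([0.860856], [0.759907], and C6): 1 − (1 − 0.860856)(1 − 0.759907)(1 − 0.942000) = 0.9981

0.9981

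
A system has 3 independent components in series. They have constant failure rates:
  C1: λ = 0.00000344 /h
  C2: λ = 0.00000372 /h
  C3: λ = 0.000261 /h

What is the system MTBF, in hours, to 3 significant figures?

3730

Series of exponential components: λ_sys = Σ λ_i
λ_sys = 0.00000344 + 0.00000372 + 0.000261 = 2.6816e-04 /h
MTBF = 1 / λ_sys = 3730 h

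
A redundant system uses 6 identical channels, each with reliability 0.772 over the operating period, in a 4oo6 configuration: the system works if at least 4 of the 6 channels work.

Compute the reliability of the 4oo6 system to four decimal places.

0.8638

R = Σ_{i=4}^{6} C(6,i) p^i (1−p)^{6−i} with p = 0.772
C(6,4)·0.772^4·0.228^2 = 0.276968
C(6,5)·0.772^5·0.228^1 = 0.375122
C(6,6)·0.772^6·0.228^0 = 0.211692
Sum = 0.8638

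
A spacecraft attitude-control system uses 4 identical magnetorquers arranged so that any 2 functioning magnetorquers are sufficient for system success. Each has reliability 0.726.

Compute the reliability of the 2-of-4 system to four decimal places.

0.9346

R = Σ_{i=2}^{4} C(4,i) p^i (1−p)^{4−i} with p = 0.726
C(4,2)·0.726^2·0.274^2 = 0.237425
C(4,3)·0.726^3·0.274^1 = 0.419392
C(4,4)·0.726^4·0.274^0 = 0.277809
Sum = 0.9346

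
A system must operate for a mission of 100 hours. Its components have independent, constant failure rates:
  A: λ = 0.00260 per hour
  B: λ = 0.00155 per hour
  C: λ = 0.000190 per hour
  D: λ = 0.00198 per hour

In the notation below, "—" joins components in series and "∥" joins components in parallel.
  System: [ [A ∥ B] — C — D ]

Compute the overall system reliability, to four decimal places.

R(A) = exp(−0.00260 × 100) = 0.771052
R(B) = exp(−0.00155 × 100) = 0.856415
R(C) = exp(−0.000190 × 100) = 0.981179
R(D) = exp(−0.00198 × 100) = 0.820370
Parallel (A and B): 1 − (1 − 0.771052)(1 − 0.856415) = 0.967127
Series ([0.967127], C, and D): 0.967127 × 0.981179 × 0.820370 = 0.7785

0.7785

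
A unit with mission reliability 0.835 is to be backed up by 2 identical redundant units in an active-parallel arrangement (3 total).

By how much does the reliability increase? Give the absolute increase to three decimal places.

R_before = 0.835
R_after = 1 − (1 − 0.835)^3 = 0.996
ΔR = 0.996 − 0.835 = 0.161

0.161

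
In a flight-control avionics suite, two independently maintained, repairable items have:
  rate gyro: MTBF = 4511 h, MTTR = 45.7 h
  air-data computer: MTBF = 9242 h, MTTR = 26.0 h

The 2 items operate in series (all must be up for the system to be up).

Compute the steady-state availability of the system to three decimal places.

A(rate gyro) = MTBF/(MTBF+MTTR) = 4511/(4511+45.7) = 0.989971
A(air-data computer) = MTBF/(MTBF+MTTR) = 9242/(9242+26.0) = 0.997195
Series availability: 0.989971 × 0.997195 = 0.987

0.987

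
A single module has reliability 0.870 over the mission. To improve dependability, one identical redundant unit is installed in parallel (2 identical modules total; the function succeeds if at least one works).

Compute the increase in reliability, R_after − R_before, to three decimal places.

R_before = 0.870
R_after = 1 − (1 − 0.870)^2 = 0.983
ΔR = 0.983 − 0.870 = 0.113

0.113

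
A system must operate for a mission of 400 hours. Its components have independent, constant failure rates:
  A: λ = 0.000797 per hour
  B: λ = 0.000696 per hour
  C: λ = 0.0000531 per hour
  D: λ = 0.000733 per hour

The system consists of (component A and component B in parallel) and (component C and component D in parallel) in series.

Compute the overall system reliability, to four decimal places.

0.9287

R(A) = exp(−0.000797 × 400) = 0.727021
R(B) = exp(−0.000696 × 400) = 0.756994
R(C) = exp(−0.0000531 × 400) = 0.978984
R(D) = exp(−0.000733 × 400) = 0.745873
Parallel (A and B): 1 − (1 − 0.727021)(1 − 0.756994) = 0.933664
Parallel (C and D): 1 − (1 − 0.978984)(1 − 0.745873) = 0.994659
Series ([0.933664] and [0.994659]): 0.933664 × 0.994659 = 0.9287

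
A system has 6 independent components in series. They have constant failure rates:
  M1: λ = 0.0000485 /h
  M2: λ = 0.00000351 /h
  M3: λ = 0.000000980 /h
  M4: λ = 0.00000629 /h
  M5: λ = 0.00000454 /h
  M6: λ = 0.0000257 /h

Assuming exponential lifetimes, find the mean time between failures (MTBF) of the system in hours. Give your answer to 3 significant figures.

Series of exponential components: λ_sys = Σ λ_i
λ_sys = 0.0000485 + 0.00000351 + 0.000000980 + 0.00000629 + 0.00000454 + 0.0000257 = 8.9520e-05 /h
MTBF = 1 / λ_sys = 11200 h

11200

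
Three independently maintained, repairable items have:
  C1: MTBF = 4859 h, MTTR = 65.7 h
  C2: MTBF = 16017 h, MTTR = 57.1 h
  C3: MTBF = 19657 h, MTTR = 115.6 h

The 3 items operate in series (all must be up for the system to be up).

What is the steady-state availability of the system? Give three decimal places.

0.977

A(C1) = MTBF/(MTBF+MTTR) = 4859/(4859+65.7) = 0.986659
A(C2) = MTBF/(MTBF+MTTR) = 16017/(16017+57.1) = 0.996448
A(C3) = MTBF/(MTBF+MTTR) = 19657/(19657+115.6) = 0.994154
Series availability: 0.986659 × 0.996448 × 0.994154 = 0.977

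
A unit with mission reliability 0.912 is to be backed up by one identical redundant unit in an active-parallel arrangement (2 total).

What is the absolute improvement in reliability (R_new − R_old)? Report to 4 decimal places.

0.0803

R_before = 0.912
R_after = 1 − (1 − 0.912)^2 = 0.9923
ΔR = 0.9923 − 0.912 = 0.0803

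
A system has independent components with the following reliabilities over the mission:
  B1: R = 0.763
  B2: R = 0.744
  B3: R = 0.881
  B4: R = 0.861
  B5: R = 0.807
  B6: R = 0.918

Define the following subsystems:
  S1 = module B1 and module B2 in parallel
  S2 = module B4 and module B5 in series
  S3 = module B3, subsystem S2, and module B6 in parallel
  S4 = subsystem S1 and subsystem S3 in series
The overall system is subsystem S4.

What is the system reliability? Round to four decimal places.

0.9365

Parallel (B1 and B2): 1 − (1 − 0.763000)(1 − 0.744000) = 0.939328
Series (B4 and B5): 0.861000 × 0.807000 = 0.694827
Parallel (B3, [0.694827], and B6): 1 − (1 − 0.881000)(1 − 0.694827)(1 − 0.918000) = 0.997022
Series ([0.939328] and [0.997022]): 0.939328 × 0.997022 = 0.9365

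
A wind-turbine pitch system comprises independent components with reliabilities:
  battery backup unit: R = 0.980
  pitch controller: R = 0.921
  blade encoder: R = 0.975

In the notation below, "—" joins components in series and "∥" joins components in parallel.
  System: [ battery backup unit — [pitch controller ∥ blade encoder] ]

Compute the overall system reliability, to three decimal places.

0.978

Parallel (pitch controller and blade encoder): 1 − (1 − 0.92100)(1 − 0.97500) = 0.99803
Series (battery backup unit and [0.99803]): 0.98000 × 0.99803 = 0.978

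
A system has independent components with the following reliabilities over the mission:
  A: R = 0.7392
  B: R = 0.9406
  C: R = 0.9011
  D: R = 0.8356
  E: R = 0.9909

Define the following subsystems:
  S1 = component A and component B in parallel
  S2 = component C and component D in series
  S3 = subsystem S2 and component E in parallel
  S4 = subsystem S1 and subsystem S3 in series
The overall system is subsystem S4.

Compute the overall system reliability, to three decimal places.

0.982

Parallel (A and B): 1 − (1 − 0.73920)(1 − 0.94060) = 0.98451
Series (C and D): 0.90110 × 0.83560 = 0.75296
Parallel ([0.75296] and E): 1 − (1 − 0.75296)(1 − 0.99090) = 0.99775
Series ([0.98451] and [0.99775]): 0.98451 × 0.99775 = 0.982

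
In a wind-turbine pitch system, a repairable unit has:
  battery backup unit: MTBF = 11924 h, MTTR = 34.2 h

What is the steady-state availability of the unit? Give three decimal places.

A(battery backup unit) = MTBF/(MTBF+MTTR) = 11924/(11924+34.2) = 0.997

0.997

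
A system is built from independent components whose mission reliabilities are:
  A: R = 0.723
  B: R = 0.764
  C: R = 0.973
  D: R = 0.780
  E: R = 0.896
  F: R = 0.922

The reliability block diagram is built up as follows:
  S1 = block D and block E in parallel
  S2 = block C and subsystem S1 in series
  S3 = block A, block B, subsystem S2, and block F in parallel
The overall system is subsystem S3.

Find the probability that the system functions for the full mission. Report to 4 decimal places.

0.9997

Parallel (D and E): 1 − (1 − 0.780000)(1 − 0.896000) = 0.977120
Series (C and [0.977120]): 0.973000 × 0.977120 = 0.950738
Parallel (A, B, [0.950738], and F): 1 − (1 − 0.723000)(1 − 0.764000)(1 − 0.950738)(1 − 0.922000) = 0.9997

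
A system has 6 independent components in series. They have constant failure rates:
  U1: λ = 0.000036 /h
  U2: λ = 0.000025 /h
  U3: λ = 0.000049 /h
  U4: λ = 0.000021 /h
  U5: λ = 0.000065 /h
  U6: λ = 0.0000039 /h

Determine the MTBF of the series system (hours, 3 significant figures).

Series of exponential components: λ_sys = Σ λ_i
λ_sys = 0.000036 + 0.000025 + 0.000049 + 0.000021 + 0.000065 + 0.0000039 = 1.9990e-04 /h
MTBF = 1 / λ_sys = 5000 h

5000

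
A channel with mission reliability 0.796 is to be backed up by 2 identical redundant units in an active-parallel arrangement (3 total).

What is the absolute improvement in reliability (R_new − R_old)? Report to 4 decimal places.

R_before = 0.796
R_after = 1 − (1 − 0.796)^3 = 0.9915
ΔR = 0.9915 − 0.796 = 0.1955

0.1955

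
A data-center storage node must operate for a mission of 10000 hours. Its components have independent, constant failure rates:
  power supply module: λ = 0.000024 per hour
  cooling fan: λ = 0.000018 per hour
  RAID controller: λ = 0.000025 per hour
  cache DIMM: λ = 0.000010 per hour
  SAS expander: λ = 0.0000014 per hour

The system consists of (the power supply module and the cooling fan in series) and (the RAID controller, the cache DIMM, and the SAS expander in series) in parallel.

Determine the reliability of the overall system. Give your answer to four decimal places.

0.8954

R(power supply module) = exp(−0.000024 × 10000) = 0.786628
R(cooling fan) = exp(−0.000018 × 10000) = 0.835270
R(RAID controller) = exp(−0.000025 × 10000) = 0.778801
R(cache DIMM) = exp(−0.000010 × 10000) = 0.904837
R(SAS expander) = exp(−0.0000014 × 10000) = 0.986098
Series (power supply module and cooling fan): 0.786628 × 0.835270 = 0.657047
Series (RAID controller, cache DIMM, and SAS expander): 0.778801 × 0.904837 × 0.986098 = 0.694891
Parallel ([0.657047] and [0.694891]): 1 − (1 − 0.657047)(1 − 0.694891) = 0.8954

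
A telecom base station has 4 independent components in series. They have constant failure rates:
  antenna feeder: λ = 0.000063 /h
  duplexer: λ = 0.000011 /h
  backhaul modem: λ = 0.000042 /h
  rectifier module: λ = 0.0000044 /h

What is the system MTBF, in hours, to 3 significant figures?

Series of exponential components: λ_sys = Σ λ_i
λ_sys = 0.000063 + 0.000011 + 0.000042 + 0.0000044 = 1.2040e-04 /h
MTBF = 1 / λ_sys = 8310 h

8310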